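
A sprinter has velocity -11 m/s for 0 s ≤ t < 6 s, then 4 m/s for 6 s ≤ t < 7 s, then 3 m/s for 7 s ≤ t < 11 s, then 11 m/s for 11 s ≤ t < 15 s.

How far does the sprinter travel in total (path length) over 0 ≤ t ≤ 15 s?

Distance (not displacement) is the total path length: add the absolute areas under v-t.
0–6 s: |-11| × 6 = 66 m
6–7 s: |4| × 1 = 4 m
7–11 s: |3| × 4 = 12 m
11–15 s: |11| × 4 = 44 m
Total distance = 126 m

126 m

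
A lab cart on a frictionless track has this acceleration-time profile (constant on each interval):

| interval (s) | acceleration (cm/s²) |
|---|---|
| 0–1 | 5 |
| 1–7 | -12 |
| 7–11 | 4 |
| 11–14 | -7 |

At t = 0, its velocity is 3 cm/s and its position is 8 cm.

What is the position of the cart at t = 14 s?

-554 cm

On each constant-a segment, Δv = aΔt and Δx = v₀Δt + ½aΔt²; chain segment to segment.
0–1 s: v starts 3 cm/s; Δx = 3·1 + ½·5·1² = 5.5 cm; v ends 8 cm/s.
1–7 s: v starts 8 cm/s; Δx = 8·6 + ½·-12·6² = -168 cm; v ends -64 cm/s.
7–11 s: v starts -64 cm/s; Δx = -64·4 + ½·4·4² = -224 cm; v ends -48 cm/s.
11–14 s: v starts -48 cm/s; Δx = -48·3 + ½·-7·3² = -175.5 cm; v ends -69 cm/s.
x(14) = 8 + Σ Δx = -554 cm.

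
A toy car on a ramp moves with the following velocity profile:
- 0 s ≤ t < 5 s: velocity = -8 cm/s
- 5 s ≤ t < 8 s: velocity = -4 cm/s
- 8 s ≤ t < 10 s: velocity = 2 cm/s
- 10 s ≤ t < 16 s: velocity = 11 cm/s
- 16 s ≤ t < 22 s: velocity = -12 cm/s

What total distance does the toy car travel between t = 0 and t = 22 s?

194 cm

Total distance travelled is ∫|v| dt — sum the magnitudes of each area piece.
0–5 s: |-8| × 5 = 40 cm
5–8 s: |-4| × 3 = 12 cm
8–10 s: |2| × 2 = 4 cm
10–16 s: |11| × 6 = 66 cm
16–22 s: |-12| × 6 = 72 cm
Total distance = 194 cm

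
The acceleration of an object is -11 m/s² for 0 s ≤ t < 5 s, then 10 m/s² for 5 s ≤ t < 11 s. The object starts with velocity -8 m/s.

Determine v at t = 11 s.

-3 m/s

Δv equals the area under the a-t graph; then v = v₀ + Δv.
0–5 s: -11 × 5 = -55 m/s
5–11 s: 10 × 6 = 60 m/s
Δv = 5 m/s, so v(11) = -8 + (5) = -3 m/s.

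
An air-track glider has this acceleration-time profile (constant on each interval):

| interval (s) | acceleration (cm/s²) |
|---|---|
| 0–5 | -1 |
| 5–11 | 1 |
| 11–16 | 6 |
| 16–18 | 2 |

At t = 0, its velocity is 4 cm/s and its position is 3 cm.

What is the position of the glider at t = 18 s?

On each constant-a segment, Δv = aΔt and Δx = v₀Δt + ½aΔt²; chain segment to segment.
0–5 s: v starts 4 cm/s; Δx = 4·5 + ½·-1·5² = 7.5 cm; v ends -1 cm/s.
5–11 s: v starts -1 cm/s; Δx = -1·6 + ½·1·6² = 12 cm; v ends 5 cm/s.
11–16 s: v starts 5 cm/s; Δx = 5·5 + ½·6·5² = 100 cm; v ends 35 cm/s.
16–18 s: v starts 35 cm/s; Δx = 35·2 + ½·2·2² = 74 cm; v ends 39 cm/s.
x(18) = 3 + Σ Δx = 196.5 cm.

196.5 cm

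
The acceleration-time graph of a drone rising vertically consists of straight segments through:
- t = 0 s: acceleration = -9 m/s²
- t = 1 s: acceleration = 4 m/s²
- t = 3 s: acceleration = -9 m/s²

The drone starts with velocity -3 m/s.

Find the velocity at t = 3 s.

-10.5 m/s

Δv equals the area under the a-t graph; then v = v₀ + Δv.
0–1 s: ½(-9 + 4)(1) = -2.5 m/s
1–3 s: ½(4 + -9)(2) = -5 m/s
Δv = -7.5 m/s, so v(3) = -3 + (-7.5) = -10.5 m/s.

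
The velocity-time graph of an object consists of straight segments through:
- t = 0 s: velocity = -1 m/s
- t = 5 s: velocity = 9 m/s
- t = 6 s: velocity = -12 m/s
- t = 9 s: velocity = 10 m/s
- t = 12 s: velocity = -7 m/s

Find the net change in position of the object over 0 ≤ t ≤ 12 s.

Net displacement equals the area under the velocity-time graph (areas below the axis count negative).
0–5 s: ½(-1 + 9)(5) = 20 m
5–6 s: ½(9 + -12)(1) = -1.5 m
6–9 s: ½(-12 + 10)(3) = -3 m
9–12 s: ½(10 + -7)(3) = 4.5 m
Net displacement = 20 m

20 m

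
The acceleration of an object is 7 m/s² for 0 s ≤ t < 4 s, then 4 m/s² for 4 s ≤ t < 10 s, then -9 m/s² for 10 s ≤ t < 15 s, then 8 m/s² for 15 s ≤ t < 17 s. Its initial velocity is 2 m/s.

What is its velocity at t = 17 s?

25 m/s

Δv equals the area under the a-t graph; then v = v₀ + Δv.
0–4 s: 7 × 4 = 28 m/s
4–10 s: 4 × 6 = 24 m/s
10–15 s: -9 × 5 = -45 m/s
15–17 s: 8 × 2 = 16 m/s
Δv = 23 m/s, so v(17) = 2 + (23) = 25 m/s.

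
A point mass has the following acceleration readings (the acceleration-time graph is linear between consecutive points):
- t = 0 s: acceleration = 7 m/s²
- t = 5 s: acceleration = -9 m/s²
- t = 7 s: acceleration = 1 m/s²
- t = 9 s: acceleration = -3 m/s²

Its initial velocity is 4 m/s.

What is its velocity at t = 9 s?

Δv equals the area under the a-t graph; then v = v₀ + Δv.
0–5 s: ½(7 + -9)(5) = -5 m/s
5–7 s: ½(-9 + 1)(2) = -8 m/s
7–9 s: ½(1 + -3)(2) = -2 m/s
Δv = -15 m/s, so v(9) = 4 + (-15) = -11 m/s.

-11 m/s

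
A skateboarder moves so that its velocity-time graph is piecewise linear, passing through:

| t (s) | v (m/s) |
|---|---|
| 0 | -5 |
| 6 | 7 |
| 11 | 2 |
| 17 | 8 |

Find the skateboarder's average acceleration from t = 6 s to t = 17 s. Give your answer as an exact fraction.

1/11 m/s²

Average acceleration = Δv/Δt = (8 − 7)/(17 − 6) = 1/11 m/s².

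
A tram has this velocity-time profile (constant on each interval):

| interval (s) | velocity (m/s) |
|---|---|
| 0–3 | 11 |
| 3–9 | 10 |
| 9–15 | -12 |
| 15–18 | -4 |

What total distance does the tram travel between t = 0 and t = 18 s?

177 m

Distance (not displacement) is the total path length: add the absolute areas under v-t.
0–3 s: |11| × 3 = 33 m
3–9 s: |10| × 6 = 60 m
9–15 s: |-12| × 6 = 72 m
15–18 s: |-4| × 3 = 12 m
Total distance = 177 m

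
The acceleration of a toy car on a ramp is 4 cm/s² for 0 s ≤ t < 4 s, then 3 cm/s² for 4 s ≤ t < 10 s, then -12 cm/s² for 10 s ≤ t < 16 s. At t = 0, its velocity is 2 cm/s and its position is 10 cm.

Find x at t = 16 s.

212 cm

On each constant-a segment, Δv = aΔt and Δx = v₀Δt + ½aΔt²; chain segment to segment.
0–4 s: v starts 2 cm/s; Δx = 2·4 + ½·4·4² = 40 cm; v ends 18 cm/s.
4–10 s: v starts 18 cm/s; Δx = 18·6 + ½·3·6² = 162 cm; v ends 36 cm/s.
10–16 s: v starts 36 cm/s; Δx = 36·6 + ½·-12·6² = 0 cm; v ends -36 cm/s.
x(16) = 10 + Σ Δx = 212 cm.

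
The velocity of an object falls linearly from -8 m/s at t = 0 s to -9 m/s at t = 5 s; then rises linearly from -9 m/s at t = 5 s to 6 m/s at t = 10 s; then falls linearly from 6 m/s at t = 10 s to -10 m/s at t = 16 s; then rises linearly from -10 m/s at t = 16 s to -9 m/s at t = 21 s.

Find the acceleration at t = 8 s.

3 m/s²

Acceleration is the slope of the v-t graph on 5–10 s: (6 − -9)/(10 − 5) = 3 m/s².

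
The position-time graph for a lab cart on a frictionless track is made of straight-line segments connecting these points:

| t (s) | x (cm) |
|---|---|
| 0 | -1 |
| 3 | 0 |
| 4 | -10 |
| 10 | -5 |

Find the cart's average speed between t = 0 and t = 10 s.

Average speed = (total path length)/(elapsed time); on a piecewise-linear x-t graph the path length is Σ|Δx|.
0–3 s: |Δx| = |0 − -1| = 1 cm
3–4 s: |Δx| = |-10 − 0| = 10 cm
4–10 s: |Δx| = |-5 − -10| = 5 cm
Total path = 16 cm; average speed = 16/10 = 1.6 cm/s.

1.6 cm/s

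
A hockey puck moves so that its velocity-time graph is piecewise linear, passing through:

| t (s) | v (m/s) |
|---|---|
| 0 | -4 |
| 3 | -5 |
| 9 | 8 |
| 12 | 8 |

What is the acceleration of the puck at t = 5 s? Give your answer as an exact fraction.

Acceleration is the slope of the v-t graph on 3–9 s: (8 − -5)/(9 − 3) = 13/6 m/s².

13/6 m/s²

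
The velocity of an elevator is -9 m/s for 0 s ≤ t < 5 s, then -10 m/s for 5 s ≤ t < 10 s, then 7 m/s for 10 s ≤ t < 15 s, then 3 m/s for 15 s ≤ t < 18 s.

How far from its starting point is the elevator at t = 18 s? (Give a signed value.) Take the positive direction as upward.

-51 m

Displacement is the signed area under the v-t curve.
0–5 s: -9 × 5 = -45 m
5–10 s: -10 × 5 = -50 m
10–15 s: 7 × 5 = 35 m
15–18 s: 3 × 3 = 9 m
Net displacement = -51 m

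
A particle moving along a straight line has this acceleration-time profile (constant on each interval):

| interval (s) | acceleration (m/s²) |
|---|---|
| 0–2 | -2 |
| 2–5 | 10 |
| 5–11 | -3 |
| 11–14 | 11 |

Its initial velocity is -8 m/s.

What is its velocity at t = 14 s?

Δv equals the area under the a-t graph; then v = v₀ + Δv.
0–2 s: -2 × 2 = -4 m/s
2–5 s: 10 × 3 = 30 m/s
5–11 s: -3 × 6 = -18 m/s
11–14 s: 11 × 3 = 33 m/s
Δv = 41 m/s, so v(14) = -8 + (41) = 33 m/s.

33 m/s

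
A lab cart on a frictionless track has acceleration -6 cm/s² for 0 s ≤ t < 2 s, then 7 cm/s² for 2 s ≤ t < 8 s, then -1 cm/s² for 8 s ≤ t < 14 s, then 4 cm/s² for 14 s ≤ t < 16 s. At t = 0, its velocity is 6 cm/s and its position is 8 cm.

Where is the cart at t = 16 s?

364 cm

On each constant-a segment, Δv = aΔt and Δx = v₀Δt + ½aΔt²; chain segment to segment.
0–2 s: v starts 6 cm/s; Δx = 6·2 + ½·-6·2² = 0 cm; v ends -6 cm/s.
2–8 s: v starts -6 cm/s; Δx = -6·6 + ½·7·6² = 90 cm; v ends 36 cm/s.
8–14 s: v starts 36 cm/s; Δx = 36·6 + ½·-1·6² = 198 cm; v ends 30 cm/s.
14–16 s: v starts 30 cm/s; Δx = 30·2 + ½·4·2² = 68 cm; v ends 38 cm/s.
x(16) = 8 + Σ Δx = 364 cm.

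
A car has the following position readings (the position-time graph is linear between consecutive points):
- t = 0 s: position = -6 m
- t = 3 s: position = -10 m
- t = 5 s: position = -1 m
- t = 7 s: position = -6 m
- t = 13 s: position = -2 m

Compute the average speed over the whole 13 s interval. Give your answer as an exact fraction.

Average speed = (total path length)/(elapsed time); on a piecewise-linear x-t graph the path length is Σ|Δx|.
0–3 s: |Δx| = |-10 − -6| = 4 m
3–5 s: |Δx| = |-1 − -10| = 9 m
5–7 s: |Δx| = |-6 − -1| = 5 m
7–13 s: |Δx| = |-2 − -6| = 4 m
Total path = 22 m; average speed = 22/13 = 22/13 m/s.

22/13 m/s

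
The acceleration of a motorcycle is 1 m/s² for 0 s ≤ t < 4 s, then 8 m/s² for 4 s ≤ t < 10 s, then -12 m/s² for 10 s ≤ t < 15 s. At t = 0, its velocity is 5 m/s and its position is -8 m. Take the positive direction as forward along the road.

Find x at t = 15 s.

353 m

On each constant-a segment, Δv = aΔt and Δx = v₀Δt + ½aΔt²; chain segment to segment.
0–4 s: v starts 5 m/s; Δx = 5·4 + ½·1·4² = 28 m; v ends 9 m/s.
4–10 s: v starts 9 m/s; Δx = 9·6 + ½·8·6² = 198 m; v ends 57 m/s.
10–15 s: v starts 57 m/s; Δx = 57·5 + ½·-12·5² = 135 m; v ends -3 m/s.
x(15) = -8 + Σ Δx = 353 m.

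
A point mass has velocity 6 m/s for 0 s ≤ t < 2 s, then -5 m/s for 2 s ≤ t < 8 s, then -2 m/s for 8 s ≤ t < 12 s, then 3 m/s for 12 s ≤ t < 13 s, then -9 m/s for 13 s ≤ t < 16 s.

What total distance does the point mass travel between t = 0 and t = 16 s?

80 m

Distance (not displacement) is the total path length: add the absolute areas under v-t.
0–2 s: |6| × 2 = 12 m
2–8 s: |-5| × 6 = 30 m
8–12 s: |-2| × 4 = 8 m
12–13 s: |3| × 1 = 3 m
13–16 s: |-9| × 3 = 27 m
Total distance = 80 m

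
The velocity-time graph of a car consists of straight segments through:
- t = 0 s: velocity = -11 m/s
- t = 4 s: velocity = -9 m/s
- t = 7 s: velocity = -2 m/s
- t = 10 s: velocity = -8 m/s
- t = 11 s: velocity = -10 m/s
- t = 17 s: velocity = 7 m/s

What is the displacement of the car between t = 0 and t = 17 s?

Displacement is the signed area under the v-t curve.
0–4 s: ½(-11 + -9)(4) = -40 m
4–7 s: ½(-9 + -2)(3) = -16.5 m
7–10 s: ½(-2 + -8)(3) = -15 m
10–11 s: ½(-8 + -10)(1) = -9 m
11–17 s: ½(-10 + 7)(6) = -9 m
Net displacement = -89.5 m

-89.5 m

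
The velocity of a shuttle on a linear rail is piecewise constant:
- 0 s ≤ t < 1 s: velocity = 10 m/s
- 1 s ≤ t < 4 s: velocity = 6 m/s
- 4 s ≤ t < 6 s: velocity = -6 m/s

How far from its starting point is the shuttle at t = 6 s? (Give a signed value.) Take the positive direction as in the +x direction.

Net displacement equals the area under the velocity-time graph (areas below the axis count negative).
0–1 s: 10 × 1 = 10 m
1–4 s: 6 × 3 = 18 m
4–6 s: -6 × 2 = -12 m
Net displacement = 16 m

16 m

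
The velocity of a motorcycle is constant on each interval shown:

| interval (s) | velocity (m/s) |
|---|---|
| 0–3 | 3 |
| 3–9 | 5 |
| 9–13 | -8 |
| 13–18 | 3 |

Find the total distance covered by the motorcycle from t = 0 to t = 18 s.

Distance (not displacement) is the total path length: add the absolute areas under v-t.
0–3 s: |3| × 3 = 9 m
3–9 s: |5| × 6 = 30 m
9–13 s: |-8| × 4 = 32 m
13–18 s: |3| × 5 = 15 m
Total distance = 86 m

86 m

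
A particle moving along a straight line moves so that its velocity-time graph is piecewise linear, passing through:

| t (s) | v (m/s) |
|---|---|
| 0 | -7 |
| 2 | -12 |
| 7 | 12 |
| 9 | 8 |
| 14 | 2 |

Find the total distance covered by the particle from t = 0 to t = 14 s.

94 m

Distance (not displacement) is the total path length: add the absolute areas under v-t.
0–2 s: |½(-7 + -12)(2)| = 19 m
2–7 s: v = 0 at t = 4.5 s; triangle areas 15 + 15 = 30 m
7–9 s: |½(12 + 8)(2)| = 20 m
9–14 s: |½(8 + 2)(5)| = 25 m
Total distance = 94 m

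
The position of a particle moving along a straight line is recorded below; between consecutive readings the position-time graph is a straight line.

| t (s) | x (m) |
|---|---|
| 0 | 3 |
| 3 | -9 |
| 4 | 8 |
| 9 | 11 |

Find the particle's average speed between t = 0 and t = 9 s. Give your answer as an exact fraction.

Average speed = (total path length)/(elapsed time); on a piecewise-linear x-t graph the path length is Σ|Δx|.
0–3 s: |Δx| = |-9 − 3| = 12 m
3–4 s: |Δx| = |8 − -9| = 17 m
4–9 s: |Δx| = |11 − 8| = 3 m
Total path = 32 m; average speed = 32/9 = 32/9 m/s.

32/9 m/s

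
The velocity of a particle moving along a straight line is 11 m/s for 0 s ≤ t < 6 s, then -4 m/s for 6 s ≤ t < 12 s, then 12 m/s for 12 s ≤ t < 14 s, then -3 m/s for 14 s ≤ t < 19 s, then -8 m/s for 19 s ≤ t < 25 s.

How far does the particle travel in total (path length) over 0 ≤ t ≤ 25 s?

Total distance travelled is ∫|v| dt — sum the magnitudes of each area piece.
0–6 s: |11| × 6 = 66 m
6–12 s: |-4| × 6 = 24 m
12–14 s: |12| × 2 = 24 m
14–19 s: |-3| × 5 = 15 m
19–25 s: |-8| × 6 = 48 m
Total distance = 177 m

177 m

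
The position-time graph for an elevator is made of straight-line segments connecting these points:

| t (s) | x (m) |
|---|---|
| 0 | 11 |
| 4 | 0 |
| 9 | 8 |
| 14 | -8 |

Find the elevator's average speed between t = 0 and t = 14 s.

Average speed = (total path length)/(elapsed time); on a piecewise-linear x-t graph the path length is Σ|Δx|.
0–4 s: |Δx| = |0 − 11| = 11 m
4–9 s: |Δx| = |8 − 0| = 8 m
9–14 s: |Δx| = |-8 − 8| = 16 m
Total path = 35 m; average speed = 35/14 = 2.5 m/s.

2.5 m/s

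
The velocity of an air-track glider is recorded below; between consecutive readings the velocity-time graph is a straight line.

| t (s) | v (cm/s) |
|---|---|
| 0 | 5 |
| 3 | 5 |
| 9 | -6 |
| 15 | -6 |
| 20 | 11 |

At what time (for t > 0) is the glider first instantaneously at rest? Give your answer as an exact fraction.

v changes sign on 3–9 s (from 5 to -6); the graph is linear there, so v = 0 at t = 3 + (-5)·(9 − 3)/(-6 − 5) = 63/11 s.

t = 63/11 s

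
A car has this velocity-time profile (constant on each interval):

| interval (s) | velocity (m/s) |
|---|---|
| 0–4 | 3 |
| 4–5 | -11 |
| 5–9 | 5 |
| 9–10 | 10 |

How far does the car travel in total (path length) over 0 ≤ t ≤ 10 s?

Distance (not displacement) is the total path length: add the absolute areas under v-t.
0–4 s: |3| × 4 = 12 m
4–5 s: |-11| × 1 = 11 m
5–9 s: |5| × 4 = 20 m
9–10 s: |10| × 1 = 10 m
Total distance = 53 m

53 m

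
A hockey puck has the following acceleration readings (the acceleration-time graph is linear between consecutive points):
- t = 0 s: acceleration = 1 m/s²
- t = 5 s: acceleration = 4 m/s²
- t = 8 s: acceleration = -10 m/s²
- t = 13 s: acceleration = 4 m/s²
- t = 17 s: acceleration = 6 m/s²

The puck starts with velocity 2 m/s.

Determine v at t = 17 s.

Δv equals the area under the a-t graph; then v = v₀ + Δv.
0–5 s: ½(1 + 4)(5) = 12.5 m/s
5–8 s: ½(4 + -10)(3) = -9 m/s
8–13 s: ½(-10 + 4)(5) = -15 m/s
13–17 s: ½(4 + 6)(4) = 20 m/s
Δv = 8.5 m/s, so v(17) = 2 + (8.5) = 10.5 m/s.

10.5 m/s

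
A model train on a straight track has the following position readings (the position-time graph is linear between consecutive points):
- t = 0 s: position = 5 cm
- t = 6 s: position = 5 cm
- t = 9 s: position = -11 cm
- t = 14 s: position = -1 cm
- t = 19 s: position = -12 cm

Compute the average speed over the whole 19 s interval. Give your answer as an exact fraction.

37/19 cm/s

Average speed = (total path length)/(elapsed time); on a piecewise-linear x-t graph the path length is Σ|Δx|.
0–6 s: |Δx| = |5 − 5| = 0 cm
6–9 s: |Δx| = |-11 − 5| = 16 cm
9–14 s: |Δx| = |-1 − -11| = 10 cm
14–19 s: |Δx| = |-12 − -1| = 11 cm
Total path = 37 cm; average speed = 37/19 = 37/19 cm/s.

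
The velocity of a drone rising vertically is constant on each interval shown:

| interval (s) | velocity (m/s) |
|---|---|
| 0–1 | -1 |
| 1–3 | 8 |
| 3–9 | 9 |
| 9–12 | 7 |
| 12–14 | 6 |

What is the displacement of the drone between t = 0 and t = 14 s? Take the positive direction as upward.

102 m

Displacement is the signed area under the v-t curve.
0–1 s: -1 × 1 = -1 m
1–3 s: 8 × 2 = 16 m
3–9 s: 9 × 6 = 54 m
9–12 s: 7 × 3 = 21 m
12–14 s: 6 × 2 = 12 m
Net displacement = 102 m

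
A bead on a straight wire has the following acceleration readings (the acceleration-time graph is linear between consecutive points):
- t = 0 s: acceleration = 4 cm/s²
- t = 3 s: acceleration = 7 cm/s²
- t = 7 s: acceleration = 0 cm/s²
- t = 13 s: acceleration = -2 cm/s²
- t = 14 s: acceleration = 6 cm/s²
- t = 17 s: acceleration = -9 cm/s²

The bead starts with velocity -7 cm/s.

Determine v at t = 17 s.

Δv equals the area under the a-t graph; then v = v₀ + Δv.
0–3 s: ½(4 + 7)(3) = 16.5 cm/s
3–7 s: ½(7 + 0)(4) = 14 cm/s
7–13 s: ½(0 + -2)(6) = -6 cm/s
13–14 s: ½(-2 + 6)(1) = 2 cm/s
14–17 s: ½(6 + -9)(3) = -4.5 cm/s
Δv = 22 cm/s, so v(17) = -7 + (22) = 15 cm/s.

15 cm/s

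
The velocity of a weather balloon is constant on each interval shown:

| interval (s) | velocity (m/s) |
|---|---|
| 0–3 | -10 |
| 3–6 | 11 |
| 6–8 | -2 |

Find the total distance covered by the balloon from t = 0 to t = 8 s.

67 m

Total distance travelled is ∫|v| dt — sum the magnitudes of each area piece.
0–3 s: |-10| × 3 = 30 m
3–6 s: |11| × 3 = 33 m
6–8 s: |-2| × 2 = 4 m
Total distance = 67 m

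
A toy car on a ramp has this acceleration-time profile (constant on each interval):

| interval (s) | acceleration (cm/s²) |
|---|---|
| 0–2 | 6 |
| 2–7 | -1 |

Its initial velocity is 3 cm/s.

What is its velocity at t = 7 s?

Δv equals the area under the a-t graph; then v = v₀ + Δv.
0–2 s: 6 × 2 = 12 cm/s
2–7 s: -1 × 5 = -5 cm/s
Δv = 7 cm/s, so v(7) = 3 + (7) = 10 cm/s.

10 cm/s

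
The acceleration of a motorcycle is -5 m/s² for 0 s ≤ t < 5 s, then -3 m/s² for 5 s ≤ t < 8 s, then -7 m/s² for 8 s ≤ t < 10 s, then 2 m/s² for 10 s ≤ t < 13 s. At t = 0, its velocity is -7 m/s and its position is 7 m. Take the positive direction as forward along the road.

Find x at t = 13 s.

On each constant-a segment, Δv = aΔt and Δx = v₀Δt + ½aΔt²; chain segment to segment.
0–5 s: v starts -7 m/s; Δx = -7·5 + ½·-5·5² = -97.5 m; v ends -32 m/s.
5–8 s: v starts -32 m/s; Δx = -32·3 + ½·-3·3² = -109.5 m; v ends -41 m/s.
8–10 s: v starts -41 m/s; Δx = -41·2 + ½·-7·2² = -96 m; v ends -55 m/s.
10–13 s: v starts -55 m/s; Δx = -55·3 + ½·2·3² = -156 m; v ends -49 m/s.
x(13) = 7 + Σ Δx = -452 m.

-452 m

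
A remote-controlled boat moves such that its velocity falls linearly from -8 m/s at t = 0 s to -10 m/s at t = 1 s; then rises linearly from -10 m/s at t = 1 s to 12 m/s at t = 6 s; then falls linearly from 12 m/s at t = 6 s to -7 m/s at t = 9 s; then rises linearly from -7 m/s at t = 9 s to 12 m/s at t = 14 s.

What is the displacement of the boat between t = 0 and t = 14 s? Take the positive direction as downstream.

Net displacement equals the area under the velocity-time graph (areas below the axis count negative).
0–1 s: ½(-8 + -10)(1) = -9 m
1–6 s: ½(-10 + 12)(5) = 5 m
6–9 s: ½(12 + -7)(3) = 7.5 m
9–14 s: ½(-7 + 12)(5) = 12.5 m
Net displacement = 16 m

16 m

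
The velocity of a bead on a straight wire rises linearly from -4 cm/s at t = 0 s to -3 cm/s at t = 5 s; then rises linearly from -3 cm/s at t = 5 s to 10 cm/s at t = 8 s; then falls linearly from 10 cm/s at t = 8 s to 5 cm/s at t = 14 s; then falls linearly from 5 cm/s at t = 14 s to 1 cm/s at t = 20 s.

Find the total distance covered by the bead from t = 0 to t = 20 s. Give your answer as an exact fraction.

Total distance travelled is ∫|v| dt — sum the magnitudes of each area piece.
0–5 s: |½(-4 + -3)(5)| = 17.5 cm
5–8 s: v = 0 at t = 74/13 s; triangle areas 27/26 + 150/13 = 327/26 cm
8–14 s: |½(10 + 5)(6)| = 45 cm
14–20 s: |½(5 + 1)(6)| = 18 cm
Total distance = 1210/13 cm

1210/13 cm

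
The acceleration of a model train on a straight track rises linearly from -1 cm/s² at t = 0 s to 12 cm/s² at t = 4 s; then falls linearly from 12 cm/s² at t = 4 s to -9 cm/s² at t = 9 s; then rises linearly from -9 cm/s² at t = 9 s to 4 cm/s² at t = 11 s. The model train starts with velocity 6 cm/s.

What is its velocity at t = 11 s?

30.5 cm/s

Δv equals the area under the a-t graph; then v = v₀ + Δv.
0–4 s: ½(-1 + 12)(4) = 22 cm/s
4–9 s: ½(12 + -9)(5) = 7.5 cm/s
9–11 s: ½(-9 + 4)(2) = -5 cm/s
Δv = 24.5 cm/s, so v(11) = 6 + (24.5) = 30.5 cm/s.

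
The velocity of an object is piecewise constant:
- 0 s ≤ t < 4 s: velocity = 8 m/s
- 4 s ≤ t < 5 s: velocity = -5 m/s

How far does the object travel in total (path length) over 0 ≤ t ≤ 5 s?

37 m

Total distance travelled is ∫|v| dt — sum the magnitudes of each area piece.
0–4 s: |8| × 4 = 32 m
4–5 s: |-5| × 1 = 5 m
Total distance = 37 m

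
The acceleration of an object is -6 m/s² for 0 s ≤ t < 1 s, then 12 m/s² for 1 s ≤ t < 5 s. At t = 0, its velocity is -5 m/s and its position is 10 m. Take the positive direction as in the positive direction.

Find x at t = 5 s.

54 m

On each constant-a segment, Δv = aΔt and Δx = v₀Δt + ½aΔt²; chain segment to segment.
0–1 s: v starts -5 m/s; Δx = -5·1 + ½·-6·1² = -8 m; v ends -11 m/s.
1–5 s: v starts -11 m/s; Δx = -11·4 + ½·12·4² = 52 m; v ends 37 m/s.
x(5) = 10 + Σ Δx = 54 m.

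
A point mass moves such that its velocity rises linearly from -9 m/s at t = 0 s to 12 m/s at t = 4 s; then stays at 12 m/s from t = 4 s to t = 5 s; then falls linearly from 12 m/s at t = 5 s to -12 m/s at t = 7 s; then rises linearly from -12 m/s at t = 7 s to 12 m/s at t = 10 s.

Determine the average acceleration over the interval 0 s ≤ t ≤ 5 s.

4.2 m/s²

Average acceleration = Δv/Δt = (12 − -9)/(5 − 0) = 4.2 m/s².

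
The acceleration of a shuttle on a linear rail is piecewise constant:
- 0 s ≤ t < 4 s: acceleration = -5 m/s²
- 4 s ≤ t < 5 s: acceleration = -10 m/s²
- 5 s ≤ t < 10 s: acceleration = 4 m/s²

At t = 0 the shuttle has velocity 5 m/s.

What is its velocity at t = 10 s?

-5 m/s

Δv equals the area under the a-t graph; then v = v₀ + Δv.
0–4 s: -5 × 4 = -20 m/s
4–5 s: -10 × 1 = -10 m/s
5–10 s: 4 × 5 = 20 m/s
Δv = -10 m/s, so v(10) = 5 + (-10) = -5 m/s.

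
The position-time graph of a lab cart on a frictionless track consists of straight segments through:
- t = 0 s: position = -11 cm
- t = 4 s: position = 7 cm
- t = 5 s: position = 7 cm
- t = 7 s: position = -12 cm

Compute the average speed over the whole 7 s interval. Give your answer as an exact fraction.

Average speed = (total path length)/(elapsed time); on a piecewise-linear x-t graph the path length is Σ|Δx|.
0–4 s: |Δx| = |7 − -11| = 18 cm
4–5 s: |Δx| = |7 − 7| = 0 cm
5–7 s: |Δx| = |-12 − 7| = 19 cm
Total path = 37 cm; average speed = 37/7 = 37/7 cm/s.

37/7 cm/s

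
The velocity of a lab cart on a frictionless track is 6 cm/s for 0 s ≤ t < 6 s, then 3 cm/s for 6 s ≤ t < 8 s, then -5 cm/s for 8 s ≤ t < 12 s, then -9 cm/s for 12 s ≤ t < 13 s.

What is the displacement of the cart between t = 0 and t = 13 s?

13 cm

Displacement is the signed area under the v-t curve.
0–6 s: 6 × 6 = 36 cm
6–8 s: 3 × 2 = 6 cm
8–12 s: -5 × 4 = -20 cm
12–13 s: -9 × 1 = -9 cm
Net displacement = 13 cm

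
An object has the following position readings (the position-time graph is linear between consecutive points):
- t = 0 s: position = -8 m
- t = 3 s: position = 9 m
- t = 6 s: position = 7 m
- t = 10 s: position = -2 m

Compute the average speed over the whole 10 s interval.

2.8 m/s

Average speed = (total path length)/(elapsed time); on a piecewise-linear x-t graph the path length is Σ|Δx|.
0–3 s: |Δx| = |9 − -8| = 17 m
3–6 s: |Δx| = |7 − 9| = 2 m
6–10 s: |Δx| = |-2 − 7| = 9 m
Total path = 28 m; average speed = 28/10 = 2.8 m/s.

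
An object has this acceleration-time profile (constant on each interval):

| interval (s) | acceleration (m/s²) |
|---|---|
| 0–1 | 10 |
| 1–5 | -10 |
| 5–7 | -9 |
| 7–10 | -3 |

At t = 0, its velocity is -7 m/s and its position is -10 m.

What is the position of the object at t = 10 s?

-350.5 m

On each constant-a segment, Δv = aΔt and Δx = v₀Δt + ½aΔt²; chain segment to segment.
0–1 s: v starts -7 m/s; Δx = -7·1 + ½·10·1² = -2 m; v ends 3 m/s.
1–5 s: v starts 3 m/s; Δx = 3·4 + ½·-10·4² = -68 m; v ends -37 m/s.
5–7 s: v starts -37 m/s; Δx = -37·2 + ½·-9·2² = -92 m; v ends -55 m/s.
7–10 s: v starts -55 m/s; Δx = -55·3 + ½·-3·3² = -178.5 m; v ends -64 m/s.
x(10) = -10 + Σ Δx = -350.5 m.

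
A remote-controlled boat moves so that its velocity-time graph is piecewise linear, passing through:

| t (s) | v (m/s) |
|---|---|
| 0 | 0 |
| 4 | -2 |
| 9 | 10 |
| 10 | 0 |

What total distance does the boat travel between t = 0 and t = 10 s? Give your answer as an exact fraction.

92/3 m

Total distance travelled is ∫|v| dt — sum the magnitudes of each area piece.
0–4 s: |½(0 + -2)(4)| = 4 m
4–9 s: v = 0 at t = 29/6 s; triangle areas 5/6 + 125/6 = 65/3 m
9–10 s: |½(10 + 0)(1)| = 5 m
Total distance = 92/3 m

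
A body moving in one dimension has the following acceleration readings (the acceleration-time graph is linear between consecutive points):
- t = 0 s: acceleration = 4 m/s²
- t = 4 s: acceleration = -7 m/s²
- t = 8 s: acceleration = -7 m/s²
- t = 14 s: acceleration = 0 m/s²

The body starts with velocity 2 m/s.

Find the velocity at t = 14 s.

Δv equals the area under the a-t graph; then v = v₀ + Δv.
0–4 s: ½(4 + -7)(4) = -6 m/s
4–8 s: -7 × 4 = -28 m/s
8–14 s: ½(-7 + 0)(6) = -21 m/s
Δv = -55 m/s, so v(14) = 2 + (-55) = -53 m/s.

-53 m/s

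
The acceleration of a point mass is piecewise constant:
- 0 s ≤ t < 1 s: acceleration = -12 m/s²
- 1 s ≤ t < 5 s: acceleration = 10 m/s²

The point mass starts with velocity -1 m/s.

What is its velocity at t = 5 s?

27 m/s

Δv equals the area under the a-t graph; then v = v₀ + Δv.
0–1 s: -12 × 1 = -12 m/s
1–5 s: 10 × 4 = 40 m/s
Δv = 28 m/s, so v(5) = -1 + (28) = 27 m/s.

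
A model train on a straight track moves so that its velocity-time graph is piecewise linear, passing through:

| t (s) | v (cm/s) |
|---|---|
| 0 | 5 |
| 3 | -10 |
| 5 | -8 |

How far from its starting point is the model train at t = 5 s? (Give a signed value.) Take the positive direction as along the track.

-25.5 cm

Net displacement equals the area under the velocity-time graph (areas below the axis count negative).
0–3 s: ½(5 + -10)(3) = -7.5 cm
3–5 s: ½(-10 + -8)(2) = -18 cm
Net displacement = -25.5 cm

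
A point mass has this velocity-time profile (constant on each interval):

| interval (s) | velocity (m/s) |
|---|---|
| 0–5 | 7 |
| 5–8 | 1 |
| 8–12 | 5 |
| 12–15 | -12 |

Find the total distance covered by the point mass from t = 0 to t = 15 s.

Total distance travelled is ∫|v| dt — sum the magnitudes of each area piece.
0–5 s: |7| × 5 = 35 m
5–8 s: |1| × 3 = 3 m
8–12 s: |5| × 4 = 20 m
12–15 s: |-12| × 3 = 36 m
Total distance = 94 m

94 m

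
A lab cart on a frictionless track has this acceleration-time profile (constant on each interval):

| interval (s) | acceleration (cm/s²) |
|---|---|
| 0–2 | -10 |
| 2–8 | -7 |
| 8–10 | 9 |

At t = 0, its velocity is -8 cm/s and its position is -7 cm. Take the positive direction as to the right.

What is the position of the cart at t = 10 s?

On each constant-a segment, Δv = aΔt and Δx = v₀Δt + ½aΔt²; chain segment to segment.
0–2 s: v starts -8 cm/s; Δx = -8·2 + ½·-10·2² = -36 cm; v ends -28 cm/s.
2–8 s: v starts -28 cm/s; Δx = -28·6 + ½·-7·6² = -294 cm; v ends -70 cm/s.
8–10 s: v starts -70 cm/s; Δx = -70·2 + ½·9·2² = -122 cm; v ends -52 cm/s.
x(10) = -7 + Σ Δx = -459 cm.

-459 cm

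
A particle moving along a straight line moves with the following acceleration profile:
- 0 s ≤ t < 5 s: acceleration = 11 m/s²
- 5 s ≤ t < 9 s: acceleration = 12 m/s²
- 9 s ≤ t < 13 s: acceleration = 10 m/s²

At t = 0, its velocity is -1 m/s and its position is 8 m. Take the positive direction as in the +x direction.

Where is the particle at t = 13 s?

On each constant-a segment, Δv = aΔt and Δx = v₀Δt + ½aΔt²; chain segment to segment.
0–5 s: v starts -1 m/s; Δx = -1·5 + ½·11·5² = 132.5 m; v ends 54 m/s.
5–9 s: v starts 54 m/s; Δx = 54·4 + ½·12·4² = 312 m; v ends 102 m/s.
9–13 s: v starts 102 m/s; Δx = 102·4 + ½·10·4² = 488 m; v ends 142 m/s.
x(13) = 8 + Σ Δx = 940.5 m.

940.5 m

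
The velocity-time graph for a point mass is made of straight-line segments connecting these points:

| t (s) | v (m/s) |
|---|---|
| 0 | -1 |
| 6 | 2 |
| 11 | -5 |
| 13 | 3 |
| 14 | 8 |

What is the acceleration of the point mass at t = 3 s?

Acceleration is the slope of the v-t graph on 0–6 s: (2 − -1)/(6 − 0) = 0.5 m/s².

0.5 m/s²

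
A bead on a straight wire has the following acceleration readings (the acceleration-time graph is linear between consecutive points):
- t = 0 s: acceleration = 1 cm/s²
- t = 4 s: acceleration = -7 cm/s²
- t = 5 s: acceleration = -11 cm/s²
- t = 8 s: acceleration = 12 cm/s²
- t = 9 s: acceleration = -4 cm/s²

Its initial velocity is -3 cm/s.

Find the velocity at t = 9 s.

Δv equals the area under the a-t graph; then v = v₀ + Δv.
0–4 s: ½(1 + -7)(4) = -12 cm/s
4–5 s: ½(-7 + -11)(1) = -9 cm/s
5–8 s: ½(-11 + 12)(3) = 1.5 cm/s
8–9 s: ½(12 + -4)(1) = 4 cm/s
Δv = -15.5 cm/s, so v(9) = -3 + (-15.5) = -18.5 cm/s.

-18.5 cm/s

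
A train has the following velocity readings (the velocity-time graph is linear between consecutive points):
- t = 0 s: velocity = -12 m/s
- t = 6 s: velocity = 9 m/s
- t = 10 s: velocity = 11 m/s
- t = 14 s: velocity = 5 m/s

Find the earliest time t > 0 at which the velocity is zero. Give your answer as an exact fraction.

v changes sign on 0–6 s (from -12 to 9); the graph is linear there, so v = 0 at t = 0 + (12)·(6 − 0)/(9 − -12) = 24/7 s.

t = 24/7 s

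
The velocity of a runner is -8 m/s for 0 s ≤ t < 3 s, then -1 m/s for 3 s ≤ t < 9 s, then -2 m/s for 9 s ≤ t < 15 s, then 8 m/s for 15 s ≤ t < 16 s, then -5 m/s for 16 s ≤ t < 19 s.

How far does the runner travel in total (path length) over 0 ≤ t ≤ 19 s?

Distance (not displacement) is the total path length: add the absolute areas under v-t.
0–3 s: |-8| × 3 = 24 m
3–9 s: |-1| × 6 = 6 m
9–15 s: |-2| × 6 = 12 m
15–16 s: |8| × 1 = 8 m
16–19 s: |-5| × 3 = 15 m
Total distance = 65 m

65 m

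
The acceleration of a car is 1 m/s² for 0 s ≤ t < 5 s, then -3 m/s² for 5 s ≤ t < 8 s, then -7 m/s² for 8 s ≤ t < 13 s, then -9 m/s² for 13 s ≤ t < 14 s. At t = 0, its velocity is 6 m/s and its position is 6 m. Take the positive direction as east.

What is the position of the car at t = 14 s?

On each constant-a segment, Δv = aΔt and Δx = v₀Δt + ½aΔt²; chain segment to segment.
0–5 s: v starts 6 m/s; Δx = 6·5 + ½·1·5² = 42.5 m; v ends 11 m/s.
5–8 s: v starts 11 m/s; Δx = 11·3 + ½·-3·3² = 19.5 m; v ends 2 m/s.
8–13 s: v starts 2 m/s; Δx = 2·5 + ½·-7·5² = -77.5 m; v ends -33 m/s.
13–14 s: v starts -33 m/s; Δx = -33·1 + ½·-9·1² = -37.5 m; v ends -42 m/s.
x(14) = 6 + Σ Δx = -47 m.

-47 m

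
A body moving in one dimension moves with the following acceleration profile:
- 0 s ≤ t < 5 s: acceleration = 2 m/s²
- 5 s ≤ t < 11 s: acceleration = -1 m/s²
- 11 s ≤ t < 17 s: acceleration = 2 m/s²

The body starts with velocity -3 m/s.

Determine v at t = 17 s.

13 m/s

Δv equals the area under the a-t graph; then v = v₀ + Δv.
0–5 s: 2 × 5 = 10 m/s
5–11 s: -1 × 6 = -6 m/s
11–17 s: 2 × 6 = 12 m/s
Δv = 16 m/s, so v(17) = -3 + (16) = 13 m/s.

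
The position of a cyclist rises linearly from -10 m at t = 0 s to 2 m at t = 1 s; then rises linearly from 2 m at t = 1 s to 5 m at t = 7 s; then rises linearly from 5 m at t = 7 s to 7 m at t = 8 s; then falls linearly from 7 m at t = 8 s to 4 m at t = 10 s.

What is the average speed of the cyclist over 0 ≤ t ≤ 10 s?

Average speed = (total path length)/(elapsed time); on a piecewise-linear x-t graph the path length is Σ|Δx|.
0–1 s: |Δx| = |2 − -10| = 12 m
1–7 s: |Δx| = |5 − 2| = 3 m
7–8 s: |Δx| = |7 − 5| = 2 m
8–10 s: |Δx| = |4 − 7| = 3 m
Total path = 20 m; average speed = 20/10 = 2 m/s.

2 m/s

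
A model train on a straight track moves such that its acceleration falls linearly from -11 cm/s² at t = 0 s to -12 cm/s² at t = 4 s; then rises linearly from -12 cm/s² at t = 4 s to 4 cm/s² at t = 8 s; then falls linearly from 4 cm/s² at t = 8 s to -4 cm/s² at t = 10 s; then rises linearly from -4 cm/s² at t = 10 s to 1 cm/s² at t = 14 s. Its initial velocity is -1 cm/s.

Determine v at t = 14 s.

Δv equals the area under the a-t graph; then v = v₀ + Δv.
0–4 s: ½(-11 + -12)(4) = -46 cm/s
4–8 s: ½(-12 + 4)(4) = -16 cm/s
8–10 s: ½(4 + -4)(2) = 0 cm/s
10–14 s: ½(-4 + 1)(4) = -6 cm/s
Δv = -68 cm/s, so v(14) = -1 + (-68) = -69 cm/s.

-69 cm/s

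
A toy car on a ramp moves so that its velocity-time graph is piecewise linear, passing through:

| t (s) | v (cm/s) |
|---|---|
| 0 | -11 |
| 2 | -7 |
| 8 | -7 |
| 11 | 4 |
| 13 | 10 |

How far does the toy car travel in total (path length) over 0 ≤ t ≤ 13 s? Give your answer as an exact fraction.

1823/22 cm

Total distance travelled is ∫|v| dt — sum the magnitudes of each area piece.
0–2 s: |½(-11 + -7)(2)| = 18 cm
2–8 s: |-7| × 6 = 42 cm
8–11 s: v = 0 at t = 109/11 s; triangle areas 147/22 + 24/11 = 195/22 cm
11–13 s: |½(4 + 10)(2)| = 14 cm
Total distance = 1823/22 cm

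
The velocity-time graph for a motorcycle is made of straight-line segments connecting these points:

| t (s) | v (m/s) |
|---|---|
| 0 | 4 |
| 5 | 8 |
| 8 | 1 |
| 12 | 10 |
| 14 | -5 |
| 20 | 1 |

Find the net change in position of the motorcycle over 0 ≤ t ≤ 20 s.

58.5 m

Net displacement equals the area under the velocity-time graph (areas below the axis count negative).
0–5 s: ½(4 + 8)(5) = 30 m
5–8 s: ½(8 + 1)(3) = 13.5 m
8–12 s: ½(1 + 10)(4) = 22 m
12–14 s: ½(10 + -5)(2) = 5 m
14–20 s: ½(-5 + 1)(6) = -12 m
Net displacement = 58.5 m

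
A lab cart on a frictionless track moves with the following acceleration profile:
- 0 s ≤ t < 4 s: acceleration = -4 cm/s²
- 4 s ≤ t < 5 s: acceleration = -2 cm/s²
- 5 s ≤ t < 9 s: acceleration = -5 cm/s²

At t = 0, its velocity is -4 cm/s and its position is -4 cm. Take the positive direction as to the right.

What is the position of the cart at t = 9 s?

-201 cm

On each constant-a segment, Δv = aΔt and Δx = v₀Δt + ½aΔt²; chain segment to segment.
0–4 s: v starts -4 cm/s; Δx = -4·4 + ½·-4·4² = -48 cm; v ends -20 cm/s.
4–5 s: v starts -20 cm/s; Δx = -20·1 + ½·-2·1² = -21 cm; v ends -22 cm/s.
5–9 s: v starts -22 cm/s; Δx = -22·4 + ½·-5·4² = -128 cm; v ends -42 cm/s.
x(9) = -4 + Σ Δx = -201 cm.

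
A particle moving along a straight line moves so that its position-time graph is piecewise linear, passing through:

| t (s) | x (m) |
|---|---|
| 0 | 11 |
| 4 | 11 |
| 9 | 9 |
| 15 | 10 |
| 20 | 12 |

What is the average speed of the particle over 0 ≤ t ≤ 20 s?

Average speed = (total path length)/(elapsed time); on a piecewise-linear x-t graph the path length is Σ|Δx|.
0–4 s: |Δx| = |11 − 11| = 0 m
4–9 s: |Δx| = |9 − 11| = 2 m
9–15 s: |Δx| = |10 − 9| = 1 m
15–20 s: |Δx| = |12 − 10| = 2 m
Total path = 5 m; average speed = 5/20 = 0.25 m/s.

0.25 m/s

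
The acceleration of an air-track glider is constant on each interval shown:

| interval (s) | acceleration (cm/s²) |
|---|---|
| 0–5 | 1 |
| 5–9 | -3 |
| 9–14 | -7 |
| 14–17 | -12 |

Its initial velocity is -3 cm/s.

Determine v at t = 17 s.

-81 cm/s

Δv equals the area under the a-t graph; then v = v₀ + Δv.
0–5 s: 1 × 5 = 5 cm/s
5–9 s: -3 × 4 = -12 cm/s
9–14 s: -7 × 5 = -35 cm/s
14–17 s: -12 × 3 = -36 cm/s
Δv = -78 cm/s, so v(17) = -3 + (-78) = -81 cm/s.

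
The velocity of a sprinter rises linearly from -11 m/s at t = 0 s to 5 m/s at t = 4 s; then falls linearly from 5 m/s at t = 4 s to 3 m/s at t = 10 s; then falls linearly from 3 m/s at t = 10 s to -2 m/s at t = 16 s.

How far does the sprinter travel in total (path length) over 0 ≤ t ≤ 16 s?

50.05 m

Distance (not displacement) is the total path length: add the absolute areas under v-t.
0–4 s: v = 0 at t = 2.75 s; triangle areas 15.125 + 3.125 = 18.25 m
4–10 s: |½(5 + 3)(6)| = 24 m
10–16 s: v = 0 at t = 13.6 s; triangle areas 5.4 + 2.4 = 7.8 m
Total distance = 50.05 m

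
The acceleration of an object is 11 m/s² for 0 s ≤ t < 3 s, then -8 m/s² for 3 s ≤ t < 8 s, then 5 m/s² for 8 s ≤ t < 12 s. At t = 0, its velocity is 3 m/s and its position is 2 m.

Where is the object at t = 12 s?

On each constant-a segment, Δv = aΔt and Δx = v₀Δt + ½aΔt²; chain segment to segment.
0–3 s: v starts 3 m/s; Δx = 3·3 + ½·11·3² = 58.5 m; v ends 36 m/s.
3–8 s: v starts 36 m/s; Δx = 36·5 + ½·-8·5² = 80 m; v ends -4 m/s.
8–12 s: v starts -4 m/s; Δx = -4·4 + ½·5·4² = 24 m; v ends 16 m/s.
x(12) = 2 + Σ Δx = 164.5 m.

164.5 m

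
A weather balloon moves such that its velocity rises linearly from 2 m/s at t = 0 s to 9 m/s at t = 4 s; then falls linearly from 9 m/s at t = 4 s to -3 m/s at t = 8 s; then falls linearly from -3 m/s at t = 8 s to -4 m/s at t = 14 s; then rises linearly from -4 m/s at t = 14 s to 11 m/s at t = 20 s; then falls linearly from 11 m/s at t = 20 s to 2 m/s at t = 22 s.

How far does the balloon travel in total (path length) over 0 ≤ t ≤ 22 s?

98.4 m

Total distance travelled is ∫|v| dt — sum the magnitudes of each area piece.
0–4 s: |½(2 + 9)(4)| = 22 m
4–8 s: v = 0 at t = 7 s; triangle areas 13.5 + 1.5 = 15 m
8–14 s: |½(-3 + -4)(6)| = 21 m
14–20 s: v = 0 at t = 15.6 s; triangle areas 3.2 + 24.2 = 27.4 m
20–22 s: |½(11 + 2)(2)| = 13 m
Total distance = 98.4 m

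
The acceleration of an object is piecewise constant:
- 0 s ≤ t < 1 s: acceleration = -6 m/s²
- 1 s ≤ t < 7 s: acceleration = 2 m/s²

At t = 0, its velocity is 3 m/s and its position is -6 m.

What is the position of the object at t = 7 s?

On each constant-a segment, Δv = aΔt and Δx = v₀Δt + ½aΔt²; chain segment to segment.
0–1 s: v starts 3 m/s; Δx = 3·1 + ½·-6·1² = 0 m; v ends -3 m/s.
1–7 s: v starts -3 m/s; Δx = -3·6 + ½·2·6² = 18 m; v ends 9 m/s.
x(7) = -6 + Σ Δx = 12 m.

12 m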